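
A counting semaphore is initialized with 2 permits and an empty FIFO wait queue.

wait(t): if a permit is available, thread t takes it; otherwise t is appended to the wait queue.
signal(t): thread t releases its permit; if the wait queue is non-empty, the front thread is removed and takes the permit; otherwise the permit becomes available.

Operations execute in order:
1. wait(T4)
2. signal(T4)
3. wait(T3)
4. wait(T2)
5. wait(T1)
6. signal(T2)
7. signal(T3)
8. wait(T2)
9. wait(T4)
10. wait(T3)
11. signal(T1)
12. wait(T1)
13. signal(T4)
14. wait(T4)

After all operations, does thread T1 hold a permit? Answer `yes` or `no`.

Answer: no

Derivation:
Step 1: wait(T4) -> count=1 queue=[] holders={T4}
Step 2: signal(T4) -> count=2 queue=[] holders={none}
Step 3: wait(T3) -> count=1 queue=[] holders={T3}
Step 4: wait(T2) -> count=0 queue=[] holders={T2,T3}
Step 5: wait(T1) -> count=0 queue=[T1] holders={T2,T3}
Step 6: signal(T2) -> count=0 queue=[] holders={T1,T3}
Step 7: signal(T3) -> count=1 queue=[] holders={T1}
Step 8: wait(T2) -> count=0 queue=[] holders={T1,T2}
Step 9: wait(T4) -> count=0 queue=[T4] holders={T1,T2}
Step 10: wait(T3) -> count=0 queue=[T4,T3] holders={T1,T2}
Step 11: signal(T1) -> count=0 queue=[T3] holders={T2,T4}
Step 12: wait(T1) -> count=0 queue=[T3,T1] holders={T2,T4}
Step 13: signal(T4) -> count=0 queue=[T1] holders={T2,T3}
Step 14: wait(T4) -> count=0 queue=[T1,T4] holders={T2,T3}
Final holders: {T2,T3} -> T1 not in holders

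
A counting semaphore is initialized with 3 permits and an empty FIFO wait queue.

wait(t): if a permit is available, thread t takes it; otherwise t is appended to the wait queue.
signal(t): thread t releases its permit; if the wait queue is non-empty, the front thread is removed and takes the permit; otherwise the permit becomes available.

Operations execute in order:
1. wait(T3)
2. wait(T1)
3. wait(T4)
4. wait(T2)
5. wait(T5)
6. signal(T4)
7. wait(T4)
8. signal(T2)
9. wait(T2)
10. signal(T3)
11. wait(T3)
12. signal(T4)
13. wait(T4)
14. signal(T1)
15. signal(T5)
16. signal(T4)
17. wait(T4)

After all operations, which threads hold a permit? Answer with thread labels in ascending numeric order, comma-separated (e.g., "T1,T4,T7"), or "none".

Answer: T2,T3,T4

Derivation:
Step 1: wait(T3) -> count=2 queue=[] holders={T3}
Step 2: wait(T1) -> count=1 queue=[] holders={T1,T3}
Step 3: wait(T4) -> count=0 queue=[] holders={T1,T3,T4}
Step 4: wait(T2) -> count=0 queue=[T2] holders={T1,T3,T4}
Step 5: wait(T5) -> count=0 queue=[T2,T5] holders={T1,T3,T4}
Step 6: signal(T4) -> count=0 queue=[T5] holders={T1,T2,T3}
Step 7: wait(T4) -> count=0 queue=[T5,T4] holders={T1,T2,T3}
Step 8: signal(T2) -> count=0 queue=[T4] holders={T1,T3,T5}
Step 9: wait(T2) -> count=0 queue=[T4,T2] holders={T1,T3,T5}
Step 10: signal(T3) -> count=0 queue=[T2] holders={T1,T4,T5}
Step 11: wait(T3) -> count=0 queue=[T2,T3] holders={T1,T4,T5}
Step 12: signal(T4) -> count=0 queue=[T3] holders={T1,T2,T5}
Step 13: wait(T4) -> count=0 queue=[T3,T4] holders={T1,T2,T5}
Step 14: signal(T1) -> count=0 queue=[T4] holders={T2,T3,T5}
Step 15: signal(T5) -> count=0 queue=[] holders={T2,T3,T4}
Step 16: signal(T4) -> count=1 queue=[] holders={T2,T3}
Step 17: wait(T4) -> count=0 queue=[] holders={T2,T3,T4}
Final holders: T2,T3,T4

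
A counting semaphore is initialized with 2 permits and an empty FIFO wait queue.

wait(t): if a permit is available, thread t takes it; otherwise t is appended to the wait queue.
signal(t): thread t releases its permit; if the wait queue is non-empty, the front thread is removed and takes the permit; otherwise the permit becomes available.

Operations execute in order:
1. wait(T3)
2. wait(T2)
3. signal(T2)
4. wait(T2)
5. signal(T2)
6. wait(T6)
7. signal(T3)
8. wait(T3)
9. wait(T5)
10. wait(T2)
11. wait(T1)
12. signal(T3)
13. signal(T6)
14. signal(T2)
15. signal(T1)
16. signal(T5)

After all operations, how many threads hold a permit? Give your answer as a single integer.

Step 1: wait(T3) -> count=1 queue=[] holders={T3}
Step 2: wait(T2) -> count=0 queue=[] holders={T2,T3}
Step 3: signal(T2) -> count=1 queue=[] holders={T3}
Step 4: wait(T2) -> count=0 queue=[] holders={T2,T3}
Step 5: signal(T2) -> count=1 queue=[] holders={T3}
Step 6: wait(T6) -> count=0 queue=[] holders={T3,T6}
Step 7: signal(T3) -> count=1 queue=[] holders={T6}
Step 8: wait(T3) -> count=0 queue=[] holders={T3,T6}
Step 9: wait(T5) -> count=0 queue=[T5] holders={T3,T6}
Step 10: wait(T2) -> count=0 queue=[T5,T2] holders={T3,T6}
Step 11: wait(T1) -> count=0 queue=[T5,T2,T1] holders={T3,T6}
Step 12: signal(T3) -> count=0 queue=[T2,T1] holders={T5,T6}
Step 13: signal(T6) -> count=0 queue=[T1] holders={T2,T5}
Step 14: signal(T2) -> count=0 queue=[] holders={T1,T5}
Step 15: signal(T1) -> count=1 queue=[] holders={T5}
Step 16: signal(T5) -> count=2 queue=[] holders={none}
Final holders: {none} -> 0 thread(s)

Answer: 0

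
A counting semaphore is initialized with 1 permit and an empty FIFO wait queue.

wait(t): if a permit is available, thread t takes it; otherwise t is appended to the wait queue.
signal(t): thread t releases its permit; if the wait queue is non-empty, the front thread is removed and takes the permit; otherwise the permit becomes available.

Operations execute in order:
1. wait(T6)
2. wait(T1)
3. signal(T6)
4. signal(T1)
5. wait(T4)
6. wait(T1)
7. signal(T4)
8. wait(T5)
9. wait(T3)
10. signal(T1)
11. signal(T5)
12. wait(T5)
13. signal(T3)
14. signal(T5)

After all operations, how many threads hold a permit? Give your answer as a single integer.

Step 1: wait(T6) -> count=0 queue=[] holders={T6}
Step 2: wait(T1) -> count=0 queue=[T1] holders={T6}
Step 3: signal(T6) -> count=0 queue=[] holders={T1}
Step 4: signal(T1) -> count=1 queue=[] holders={none}
Step 5: wait(T4) -> count=0 queue=[] holders={T4}
Step 6: wait(T1) -> count=0 queue=[T1] holders={T4}
Step 7: signal(T4) -> count=0 queue=[] holders={T1}
Step 8: wait(T5) -> count=0 queue=[T5] holders={T1}
Step 9: wait(T3) -> count=0 queue=[T5,T3] holders={T1}
Step 10: signal(T1) -> count=0 queue=[T3] holders={T5}
Step 11: signal(T5) -> count=0 queue=[] holders={T3}
Step 12: wait(T5) -> count=0 queue=[T5] holders={T3}
Step 13: signal(T3) -> count=0 queue=[] holders={T5}
Step 14: signal(T5) -> count=1 queue=[] holders={none}
Final holders: {none} -> 0 thread(s)

Answer: 0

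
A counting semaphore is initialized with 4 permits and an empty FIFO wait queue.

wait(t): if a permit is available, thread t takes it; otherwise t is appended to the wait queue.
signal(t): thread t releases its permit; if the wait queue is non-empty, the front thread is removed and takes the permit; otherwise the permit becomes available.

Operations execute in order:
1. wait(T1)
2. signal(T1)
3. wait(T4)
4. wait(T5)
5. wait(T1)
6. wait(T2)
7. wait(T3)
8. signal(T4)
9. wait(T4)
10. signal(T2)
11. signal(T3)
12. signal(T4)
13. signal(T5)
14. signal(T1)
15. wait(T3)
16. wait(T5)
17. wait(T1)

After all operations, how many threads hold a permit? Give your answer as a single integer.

Step 1: wait(T1) -> count=3 queue=[] holders={T1}
Step 2: signal(T1) -> count=4 queue=[] holders={none}
Step 3: wait(T4) -> count=3 queue=[] holders={T4}
Step 4: wait(T5) -> count=2 queue=[] holders={T4,T5}
Step 5: wait(T1) -> count=1 queue=[] holders={T1,T4,T5}
Step 6: wait(T2) -> count=0 queue=[] holders={T1,T2,T4,T5}
Step 7: wait(T3) -> count=0 queue=[T3] holders={T1,T2,T4,T5}
Step 8: signal(T4) -> count=0 queue=[] holders={T1,T2,T3,T5}
Step 9: wait(T4) -> count=0 queue=[T4] holders={T1,T2,T3,T5}
Step 10: signal(T2) -> count=0 queue=[] holders={T1,T3,T4,T5}
Step 11: signal(T3) -> count=1 queue=[] holders={T1,T4,T5}
Step 12: signal(T4) -> count=2 queue=[] holders={T1,T5}
Step 13: signal(T5) -> count=3 queue=[] holders={T1}
Step 14: signal(T1) -> count=4 queue=[] holders={none}
Step 15: wait(T3) -> count=3 queue=[] holders={T3}
Step 16: wait(T5) -> count=2 queue=[] holders={T3,T5}
Step 17: wait(T1) -> count=1 queue=[] holders={T1,T3,T5}
Final holders: {T1,T3,T5} -> 3 thread(s)

Answer: 3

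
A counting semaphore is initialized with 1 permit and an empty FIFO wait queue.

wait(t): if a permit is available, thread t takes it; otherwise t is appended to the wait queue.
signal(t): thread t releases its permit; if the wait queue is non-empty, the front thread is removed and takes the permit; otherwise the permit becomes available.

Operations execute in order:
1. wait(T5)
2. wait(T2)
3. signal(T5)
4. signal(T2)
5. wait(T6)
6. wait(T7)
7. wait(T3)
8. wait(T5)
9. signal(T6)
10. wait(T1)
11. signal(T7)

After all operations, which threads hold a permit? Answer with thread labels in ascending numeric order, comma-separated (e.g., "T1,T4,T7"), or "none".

Answer: T3

Derivation:
Step 1: wait(T5) -> count=0 queue=[] holders={T5}
Step 2: wait(T2) -> count=0 queue=[T2] holders={T5}
Step 3: signal(T5) -> count=0 queue=[] holders={T2}
Step 4: signal(T2) -> count=1 queue=[] holders={none}
Step 5: wait(T6) -> count=0 queue=[] holders={T6}
Step 6: wait(T7) -> count=0 queue=[T7] holders={T6}
Step 7: wait(T3) -> count=0 queue=[T7,T3] holders={T6}
Step 8: wait(T5) -> count=0 queue=[T7,T3,T5] holders={T6}
Step 9: signal(T6) -> count=0 queue=[T3,T5] holders={T7}
Step 10: wait(T1) -> count=0 queue=[T3,T5,T1] holders={T7}
Step 11: signal(T7) -> count=0 queue=[T5,T1] holders={T3}
Final holders: T3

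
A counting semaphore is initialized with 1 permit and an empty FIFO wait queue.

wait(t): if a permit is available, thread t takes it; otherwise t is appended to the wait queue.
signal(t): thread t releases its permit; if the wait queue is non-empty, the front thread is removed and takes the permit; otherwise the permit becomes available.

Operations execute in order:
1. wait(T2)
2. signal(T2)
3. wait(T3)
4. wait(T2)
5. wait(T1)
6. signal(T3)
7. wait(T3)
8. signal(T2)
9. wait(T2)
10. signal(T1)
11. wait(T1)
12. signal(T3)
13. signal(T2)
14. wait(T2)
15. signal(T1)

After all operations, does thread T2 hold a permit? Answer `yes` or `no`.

Answer: yes

Derivation:
Step 1: wait(T2) -> count=0 queue=[] holders={T2}
Step 2: signal(T2) -> count=1 queue=[] holders={none}
Step 3: wait(T3) -> count=0 queue=[] holders={T3}
Step 4: wait(T2) -> count=0 queue=[T2] holders={T3}
Step 5: wait(T1) -> count=0 queue=[T2,T1] holders={T3}
Step 6: signal(T3) -> count=0 queue=[T1] holders={T2}
Step 7: wait(T3) -> count=0 queue=[T1,T3] holders={T2}
Step 8: signal(T2) -> count=0 queue=[T3] holders={T1}
Step 9: wait(T2) -> count=0 queue=[T3,T2] holders={T1}
Step 10: signal(T1) -> count=0 queue=[T2] holders={T3}
Step 11: wait(T1) -> count=0 queue=[T2,T1] holders={T3}
Step 12: signal(T3) -> count=0 queue=[T1] holders={T2}
Step 13: signal(T2) -> count=0 queue=[] holders={T1}
Step 14: wait(T2) -> count=0 queue=[T2] holders={T1}
Step 15: signal(T1) -> count=0 queue=[] holders={T2}
Final holders: {T2} -> T2 in holders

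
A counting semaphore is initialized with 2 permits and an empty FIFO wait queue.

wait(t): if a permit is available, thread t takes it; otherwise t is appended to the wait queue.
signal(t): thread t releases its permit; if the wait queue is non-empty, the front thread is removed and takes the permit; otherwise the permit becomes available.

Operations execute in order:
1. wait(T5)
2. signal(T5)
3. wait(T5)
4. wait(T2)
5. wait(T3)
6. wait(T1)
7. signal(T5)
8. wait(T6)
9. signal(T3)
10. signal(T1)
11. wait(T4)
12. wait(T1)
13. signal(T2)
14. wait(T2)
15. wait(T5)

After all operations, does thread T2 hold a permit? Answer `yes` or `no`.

Answer: no

Derivation:
Step 1: wait(T5) -> count=1 queue=[] holders={T5}
Step 2: signal(T5) -> count=2 queue=[] holders={none}
Step 3: wait(T5) -> count=1 queue=[] holders={T5}
Step 4: wait(T2) -> count=0 queue=[] holders={T2,T5}
Step 5: wait(T3) -> count=0 queue=[T3] holders={T2,T5}
Step 6: wait(T1) -> count=0 queue=[T3,T1] holders={T2,T5}
Step 7: signal(T5) -> count=0 queue=[T1] holders={T2,T3}
Step 8: wait(T6) -> count=0 queue=[T1,T6] holders={T2,T3}
Step 9: signal(T3) -> count=0 queue=[T6] holders={T1,T2}
Step 10: signal(T1) -> count=0 queue=[] holders={T2,T6}
Step 11: wait(T4) -> count=0 queue=[T4] holders={T2,T6}
Step 12: wait(T1) -> count=0 queue=[T4,T1] holders={T2,T6}
Step 13: signal(T2) -> count=0 queue=[T1] holders={T4,T6}
Step 14: wait(T2) -> count=0 queue=[T1,T2] holders={T4,T6}
Step 15: wait(T5) -> count=0 queue=[T1,T2,T5] holders={T4,T6}
Final holders: {T4,T6} -> T2 not in holders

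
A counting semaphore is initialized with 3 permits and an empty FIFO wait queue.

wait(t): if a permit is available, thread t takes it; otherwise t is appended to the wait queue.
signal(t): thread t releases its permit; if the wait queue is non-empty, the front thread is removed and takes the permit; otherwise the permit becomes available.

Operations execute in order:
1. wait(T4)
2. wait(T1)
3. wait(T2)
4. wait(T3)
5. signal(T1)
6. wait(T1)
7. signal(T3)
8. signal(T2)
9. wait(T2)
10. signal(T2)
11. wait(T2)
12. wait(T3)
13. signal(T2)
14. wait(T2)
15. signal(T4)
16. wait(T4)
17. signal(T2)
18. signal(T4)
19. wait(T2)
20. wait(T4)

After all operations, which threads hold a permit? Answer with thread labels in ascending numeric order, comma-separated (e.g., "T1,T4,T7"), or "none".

Answer: T1,T2,T3

Derivation:
Step 1: wait(T4) -> count=2 queue=[] holders={T4}
Step 2: wait(T1) -> count=1 queue=[] holders={T1,T4}
Step 3: wait(T2) -> count=0 queue=[] holders={T1,T2,T4}
Step 4: wait(T3) -> count=0 queue=[T3] holders={T1,T2,T4}
Step 5: signal(T1) -> count=0 queue=[] holders={T2,T3,T4}
Step 6: wait(T1) -> count=0 queue=[T1] holders={T2,T3,T4}
Step 7: signal(T3) -> count=0 queue=[] holders={T1,T2,T4}
Step 8: signal(T2) -> count=1 queue=[] holders={T1,T4}
Step 9: wait(T2) -> count=0 queue=[] holders={T1,T2,T4}
Step 10: signal(T2) -> count=1 queue=[] holders={T1,T4}
Step 11: wait(T2) -> count=0 queue=[] holders={T1,T2,T4}
Step 12: wait(T3) -> count=0 queue=[T3] holders={T1,T2,T4}
Step 13: signal(T2) -> count=0 queue=[] holders={T1,T3,T4}
Step 14: wait(T2) -> count=0 queue=[T2] holders={T1,T3,T4}
Step 15: signal(T4) -> count=0 queue=[] holders={T1,T2,T3}
Step 16: wait(T4) -> count=0 queue=[T4] holders={T1,T2,T3}
Step 17: signal(T2) -> count=0 queue=[] holders={T1,T3,T4}
Step 18: signal(T4) -> count=1 queue=[] holders={T1,T3}
Step 19: wait(T2) -> count=0 queue=[] holders={T1,T2,T3}
Step 20: wait(T4) -> count=0 queue=[T4] holders={T1,T2,T3}
Final holders: T1,T2,T3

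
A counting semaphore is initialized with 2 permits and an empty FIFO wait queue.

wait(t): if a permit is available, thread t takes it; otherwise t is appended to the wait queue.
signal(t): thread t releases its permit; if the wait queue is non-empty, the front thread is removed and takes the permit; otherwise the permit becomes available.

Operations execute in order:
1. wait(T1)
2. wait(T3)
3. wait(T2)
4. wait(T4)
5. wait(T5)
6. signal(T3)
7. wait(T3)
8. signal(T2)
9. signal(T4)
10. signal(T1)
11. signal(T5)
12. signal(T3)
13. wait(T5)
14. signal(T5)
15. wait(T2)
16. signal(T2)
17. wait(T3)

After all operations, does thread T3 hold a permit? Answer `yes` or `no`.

Answer: yes

Derivation:
Step 1: wait(T1) -> count=1 queue=[] holders={T1}
Step 2: wait(T3) -> count=0 queue=[] holders={T1,T3}
Step 3: wait(T2) -> count=0 queue=[T2] holders={T1,T3}
Step 4: wait(T4) -> count=0 queue=[T2,T4] holders={T1,T3}
Step 5: wait(T5) -> count=0 queue=[T2,T4,T5] holders={T1,T3}
Step 6: signal(T3) -> count=0 queue=[T4,T5] holders={T1,T2}
Step 7: wait(T3) -> count=0 queue=[T4,T5,T3] holders={T1,T2}
Step 8: signal(T2) -> count=0 queue=[T5,T3] holders={T1,T4}
Step 9: signal(T4) -> count=0 queue=[T3] holders={T1,T5}
Step 10: signal(T1) -> count=0 queue=[] holders={T3,T5}
Step 11: signal(T5) -> count=1 queue=[] holders={T3}
Step 12: signal(T3) -> count=2 queue=[] holders={none}
Step 13: wait(T5) -> count=1 queue=[] holders={T5}
Step 14: signal(T5) -> count=2 queue=[] holders={none}
Step 15: wait(T2) -> count=1 queue=[] holders={T2}
Step 16: signal(T2) -> count=2 queue=[] holders={none}
Step 17: wait(T3) -> count=1 queue=[] holders={T3}
Final holders: {T3} -> T3 in holders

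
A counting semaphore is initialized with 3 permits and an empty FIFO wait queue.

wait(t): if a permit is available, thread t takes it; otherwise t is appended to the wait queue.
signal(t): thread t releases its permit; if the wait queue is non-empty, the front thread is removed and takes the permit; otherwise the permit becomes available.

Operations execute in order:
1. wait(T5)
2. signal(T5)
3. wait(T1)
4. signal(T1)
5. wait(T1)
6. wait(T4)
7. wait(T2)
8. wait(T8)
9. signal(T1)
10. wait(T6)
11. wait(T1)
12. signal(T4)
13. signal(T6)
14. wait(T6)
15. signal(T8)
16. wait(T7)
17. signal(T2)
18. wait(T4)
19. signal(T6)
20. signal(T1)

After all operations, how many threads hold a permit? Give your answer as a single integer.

Step 1: wait(T5) -> count=2 queue=[] holders={T5}
Step 2: signal(T5) -> count=3 queue=[] holders={none}
Step 3: wait(T1) -> count=2 queue=[] holders={T1}
Step 4: signal(T1) -> count=3 queue=[] holders={none}
Step 5: wait(T1) -> count=2 queue=[] holders={T1}
Step 6: wait(T4) -> count=1 queue=[] holders={T1,T4}
Step 7: wait(T2) -> count=0 queue=[] holders={T1,T2,T4}
Step 8: wait(T8) -> count=0 queue=[T8] holders={T1,T2,T4}
Step 9: signal(T1) -> count=0 queue=[] holders={T2,T4,T8}
Step 10: wait(T6) -> count=0 queue=[T6] holders={T2,T4,T8}
Step 11: wait(T1) -> count=0 queue=[T6,T1] holders={T2,T4,T8}
Step 12: signal(T4) -> count=0 queue=[T1] holders={T2,T6,T8}
Step 13: signal(T6) -> count=0 queue=[] holders={T1,T2,T8}
Step 14: wait(T6) -> count=0 queue=[T6] holders={T1,T2,T8}
Step 15: signal(T8) -> count=0 queue=[] holders={T1,T2,T6}
Step 16: wait(T7) -> count=0 queue=[T7] holders={T1,T2,T6}
Step 17: signal(T2) -> count=0 queue=[] holders={T1,T6,T7}
Step 18: wait(T4) -> count=0 queue=[T4] holders={T1,T6,T7}
Step 19: signal(T6) -> count=0 queue=[] holders={T1,T4,T7}
Step 20: signal(T1) -> count=1 queue=[] holders={T4,T7}
Final holders: {T4,T7} -> 2 thread(s)

Answer: 2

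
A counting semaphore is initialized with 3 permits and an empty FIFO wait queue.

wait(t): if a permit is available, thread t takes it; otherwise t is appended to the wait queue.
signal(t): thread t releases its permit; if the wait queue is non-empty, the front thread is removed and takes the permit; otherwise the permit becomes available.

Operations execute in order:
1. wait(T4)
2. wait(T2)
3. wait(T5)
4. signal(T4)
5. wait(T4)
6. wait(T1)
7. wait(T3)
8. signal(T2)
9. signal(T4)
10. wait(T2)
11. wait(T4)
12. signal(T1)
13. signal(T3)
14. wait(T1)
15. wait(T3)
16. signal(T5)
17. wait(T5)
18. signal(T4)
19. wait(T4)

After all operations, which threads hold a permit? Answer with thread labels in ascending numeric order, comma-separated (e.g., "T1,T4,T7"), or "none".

Step 1: wait(T4) -> count=2 queue=[] holders={T4}
Step 2: wait(T2) -> count=1 queue=[] holders={T2,T4}
Step 3: wait(T5) -> count=0 queue=[] holders={T2,T4,T5}
Step 4: signal(T4) -> count=1 queue=[] holders={T2,T5}
Step 5: wait(T4) -> count=0 queue=[] holders={T2,T4,T5}
Step 6: wait(T1) -> count=0 queue=[T1] holders={T2,T4,T5}
Step 7: wait(T3) -> count=0 queue=[T1,T3] holders={T2,T4,T5}
Step 8: signal(T2) -> count=0 queue=[T3] holders={T1,T4,T5}
Step 9: signal(T4) -> count=0 queue=[] holders={T1,T3,T5}
Step 10: wait(T2) -> count=0 queue=[T2] holders={T1,T3,T5}
Step 11: wait(T4) -> count=0 queue=[T2,T4] holders={T1,T3,T5}
Step 12: signal(T1) -> count=0 queue=[T4] holders={T2,T3,T5}
Step 13: signal(T3) -> count=0 queue=[] holders={T2,T4,T5}
Step 14: wait(T1) -> count=0 queue=[T1] holders={T2,T4,T5}
Step 15: wait(T3) -> count=0 queue=[T1,T3] holders={T2,T4,T5}
Step 16: signal(T5) -> count=0 queue=[T3] holders={T1,T2,T4}
Step 17: wait(T5) -> count=0 queue=[T3,T5] holders={T1,T2,T4}
Step 18: signal(T4) -> count=0 queue=[T5] holders={T1,T2,T3}
Step 19: wait(T4) -> count=0 queue=[T5,T4] holders={T1,T2,T3}
Final holders: T1,T2,T3

Answer: T1,T2,T3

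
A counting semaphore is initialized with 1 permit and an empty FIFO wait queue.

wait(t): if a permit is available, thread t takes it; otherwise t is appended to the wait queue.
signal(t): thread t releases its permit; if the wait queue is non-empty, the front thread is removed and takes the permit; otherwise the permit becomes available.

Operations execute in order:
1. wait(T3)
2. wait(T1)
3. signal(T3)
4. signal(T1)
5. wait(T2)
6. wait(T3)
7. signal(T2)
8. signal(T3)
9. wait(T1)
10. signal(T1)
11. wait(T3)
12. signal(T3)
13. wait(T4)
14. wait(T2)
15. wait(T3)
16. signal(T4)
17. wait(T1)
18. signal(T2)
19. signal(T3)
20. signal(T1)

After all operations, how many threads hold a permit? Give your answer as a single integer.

Answer: 0

Derivation:
Step 1: wait(T3) -> count=0 queue=[] holders={T3}
Step 2: wait(T1) -> count=0 queue=[T1] holders={T3}
Step 3: signal(T3) -> count=0 queue=[] holders={T1}
Step 4: signal(T1) -> count=1 queue=[] holders={none}
Step 5: wait(T2) -> count=0 queue=[] holders={T2}
Step 6: wait(T3) -> count=0 queue=[T3] holders={T2}
Step 7: signal(T2) -> count=0 queue=[] holders={T3}
Step 8: signal(T3) -> count=1 queue=[] holders={none}
Step 9: wait(T1) -> count=0 queue=[] holders={T1}
Step 10: signal(T1) -> count=1 queue=[] holders={none}
Step 11: wait(T3) -> count=0 queue=[] holders={T3}
Step 12: signal(T3) -> count=1 queue=[] holders={none}
Step 13: wait(T4) -> count=0 queue=[] holders={T4}
Step 14: wait(T2) -> count=0 queue=[T2] holders={T4}
Step 15: wait(T3) -> count=0 queue=[T2,T3] holders={T4}
Step 16: signal(T4) -> count=0 queue=[T3] holders={T2}
Step 17: wait(T1) -> count=0 queue=[T3,T1] holders={T2}
Step 18: signal(T2) -> count=0 queue=[T1] holders={T3}
Step 19: signal(T3) -> count=0 queue=[] holders={T1}
Step 20: signal(T1) -> count=1 queue=[] holders={none}
Final holders: {none} -> 0 thread(s)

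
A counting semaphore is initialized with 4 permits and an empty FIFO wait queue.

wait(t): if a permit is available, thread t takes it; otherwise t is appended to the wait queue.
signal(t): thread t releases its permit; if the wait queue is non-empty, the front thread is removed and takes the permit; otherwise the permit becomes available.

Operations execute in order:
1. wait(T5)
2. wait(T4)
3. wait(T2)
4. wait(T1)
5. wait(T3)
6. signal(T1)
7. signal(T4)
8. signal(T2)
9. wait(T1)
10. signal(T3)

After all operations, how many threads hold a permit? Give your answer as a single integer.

Step 1: wait(T5) -> count=3 queue=[] holders={T5}
Step 2: wait(T4) -> count=2 queue=[] holders={T4,T5}
Step 3: wait(T2) -> count=1 queue=[] holders={T2,T4,T5}
Step 4: wait(T1) -> count=0 queue=[] holders={T1,T2,T4,T5}
Step 5: wait(T3) -> count=0 queue=[T3] holders={T1,T2,T4,T5}
Step 6: signal(T1) -> count=0 queue=[] holders={T2,T3,T4,T5}
Step 7: signal(T4) -> count=1 queue=[] holders={T2,T3,T5}
Step 8: signal(T2) -> count=2 queue=[] holders={T3,T5}
Step 9: wait(T1) -> count=1 queue=[] holders={T1,T3,T5}
Step 10: signal(T3) -> count=2 queue=[] holders={T1,T5}
Final holders: {T1,T5} -> 2 thread(s)

Answer: 2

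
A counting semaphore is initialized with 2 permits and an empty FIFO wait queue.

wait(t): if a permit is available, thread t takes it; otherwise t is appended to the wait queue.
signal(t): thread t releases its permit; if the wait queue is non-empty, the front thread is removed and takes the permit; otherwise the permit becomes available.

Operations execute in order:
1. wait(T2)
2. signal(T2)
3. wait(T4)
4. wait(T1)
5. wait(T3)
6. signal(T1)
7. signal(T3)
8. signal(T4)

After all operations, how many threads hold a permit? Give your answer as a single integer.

Answer: 0

Derivation:
Step 1: wait(T2) -> count=1 queue=[] holders={T2}
Step 2: signal(T2) -> count=2 queue=[] holders={none}
Step 3: wait(T4) -> count=1 queue=[] holders={T4}
Step 4: wait(T1) -> count=0 queue=[] holders={T1,T4}
Step 5: wait(T3) -> count=0 queue=[T3] holders={T1,T4}
Step 6: signal(T1) -> count=0 queue=[] holders={T3,T4}
Step 7: signal(T3) -> count=1 queue=[] holders={T4}
Step 8: signal(T4) -> count=2 queue=[] holders={none}
Final holders: {none} -> 0 thread(s)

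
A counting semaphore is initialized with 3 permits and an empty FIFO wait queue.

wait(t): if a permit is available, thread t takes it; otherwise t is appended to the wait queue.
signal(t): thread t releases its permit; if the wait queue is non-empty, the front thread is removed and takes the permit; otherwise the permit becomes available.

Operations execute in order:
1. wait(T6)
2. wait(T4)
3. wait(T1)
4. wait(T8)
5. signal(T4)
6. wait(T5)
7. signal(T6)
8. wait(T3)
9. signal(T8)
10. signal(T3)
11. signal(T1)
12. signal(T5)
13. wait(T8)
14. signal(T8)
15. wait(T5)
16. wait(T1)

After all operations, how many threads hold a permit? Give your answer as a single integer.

Answer: 2

Derivation:
Step 1: wait(T6) -> count=2 queue=[] holders={T6}
Step 2: wait(T4) -> count=1 queue=[] holders={T4,T6}
Step 3: wait(T1) -> count=0 queue=[] holders={T1,T4,T6}
Step 4: wait(T8) -> count=0 queue=[T8] holders={T1,T4,T6}
Step 5: signal(T4) -> count=0 queue=[] holders={T1,T6,T8}
Step 6: wait(T5) -> count=0 queue=[T5] holders={T1,T6,T8}
Step 7: signal(T6) -> count=0 queue=[] holders={T1,T5,T8}
Step 8: wait(T3) -> count=0 queue=[T3] holders={T1,T5,T8}
Step 9: signal(T8) -> count=0 queue=[] holders={T1,T3,T5}
Step 10: signal(T3) -> count=1 queue=[] holders={T1,T5}
Step 11: signal(T1) -> count=2 queue=[] holders={T5}
Step 12: signal(T5) -> count=3 queue=[] holders={none}
Step 13: wait(T8) -> count=2 queue=[] holders={T8}
Step 14: signal(T8) -> count=3 queue=[] holders={none}
Step 15: wait(T5) -> count=2 queue=[] holders={T5}
Step 16: wait(T1) -> count=1 queue=[] holders={T1,T5}
Final holders: {T1,T5} -> 2 thread(s)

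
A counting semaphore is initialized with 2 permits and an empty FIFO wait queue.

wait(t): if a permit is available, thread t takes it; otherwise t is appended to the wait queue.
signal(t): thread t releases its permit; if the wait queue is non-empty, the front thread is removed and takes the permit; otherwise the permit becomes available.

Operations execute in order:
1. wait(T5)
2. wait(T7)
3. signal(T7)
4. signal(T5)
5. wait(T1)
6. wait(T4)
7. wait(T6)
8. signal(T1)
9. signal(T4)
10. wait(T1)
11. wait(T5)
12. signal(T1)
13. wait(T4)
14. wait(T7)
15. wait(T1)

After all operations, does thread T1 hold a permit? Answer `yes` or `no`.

Step 1: wait(T5) -> count=1 queue=[] holders={T5}
Step 2: wait(T7) -> count=0 queue=[] holders={T5,T7}
Step 3: signal(T7) -> count=1 queue=[] holders={T5}
Step 4: signal(T5) -> count=2 queue=[] holders={none}
Step 5: wait(T1) -> count=1 queue=[] holders={T1}
Step 6: wait(T4) -> count=0 queue=[] holders={T1,T4}
Step 7: wait(T6) -> count=0 queue=[T6] holders={T1,T4}
Step 8: signal(T1) -> count=0 queue=[] holders={T4,T6}
Step 9: signal(T4) -> count=1 queue=[] holders={T6}
Step 10: wait(T1) -> count=0 queue=[] holders={T1,T6}
Step 11: wait(T5) -> count=0 queue=[T5] holders={T1,T6}
Step 12: signal(T1) -> count=0 queue=[] holders={T5,T6}
Step 13: wait(T4) -> count=0 queue=[T4] holders={T5,T6}
Step 14: wait(T7) -> count=0 queue=[T4,T7] holders={T5,T6}
Step 15: wait(T1) -> count=0 queue=[T4,T7,T1] holders={T5,T6}
Final holders: {T5,T6} -> T1 not in holders

Answer: no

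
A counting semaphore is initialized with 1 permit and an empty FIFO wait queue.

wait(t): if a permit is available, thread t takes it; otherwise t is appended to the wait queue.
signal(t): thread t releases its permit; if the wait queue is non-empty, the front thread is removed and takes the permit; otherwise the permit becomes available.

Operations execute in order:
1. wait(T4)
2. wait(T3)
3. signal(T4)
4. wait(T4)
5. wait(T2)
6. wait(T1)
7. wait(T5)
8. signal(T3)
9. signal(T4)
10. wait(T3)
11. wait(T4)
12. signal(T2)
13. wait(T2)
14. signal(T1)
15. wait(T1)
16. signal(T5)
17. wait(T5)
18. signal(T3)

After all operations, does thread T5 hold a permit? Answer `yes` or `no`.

Step 1: wait(T4) -> count=0 queue=[] holders={T4}
Step 2: wait(T3) -> count=0 queue=[T3] holders={T4}
Step 3: signal(T4) -> count=0 queue=[] holders={T3}
Step 4: wait(T4) -> count=0 queue=[T4] holders={T3}
Step 5: wait(T2) -> count=0 queue=[T4,T2] holders={T3}
Step 6: wait(T1) -> count=0 queue=[T4,T2,T1] holders={T3}
Step 7: wait(T5) -> count=0 queue=[T4,T2,T1,T5] holders={T3}
Step 8: signal(T3) -> count=0 queue=[T2,T1,T5] holders={T4}
Step 9: signal(T4) -> count=0 queue=[T1,T5] holders={T2}
Step 10: wait(T3) -> count=0 queue=[T1,T5,T3] holders={T2}
Step 11: wait(T4) -> count=0 queue=[T1,T5,T3,T4] holders={T2}
Step 12: signal(T2) -> count=0 queue=[T5,T3,T4] holders={T1}
Step 13: wait(T2) -> count=0 queue=[T5,T3,T4,T2] holders={T1}
Step 14: signal(T1) -> count=0 queue=[T3,T4,T2] holders={T5}
Step 15: wait(T1) -> count=0 queue=[T3,T4,T2,T1] holders={T5}
Step 16: signal(T5) -> count=0 queue=[T4,T2,T1] holders={T3}
Step 17: wait(T5) -> count=0 queue=[T4,T2,T1,T5] holders={T3}
Step 18: signal(T3) -> count=0 queue=[T2,T1,T5] holders={T4}
Final holders: {T4} -> T5 not in holders

Answer: no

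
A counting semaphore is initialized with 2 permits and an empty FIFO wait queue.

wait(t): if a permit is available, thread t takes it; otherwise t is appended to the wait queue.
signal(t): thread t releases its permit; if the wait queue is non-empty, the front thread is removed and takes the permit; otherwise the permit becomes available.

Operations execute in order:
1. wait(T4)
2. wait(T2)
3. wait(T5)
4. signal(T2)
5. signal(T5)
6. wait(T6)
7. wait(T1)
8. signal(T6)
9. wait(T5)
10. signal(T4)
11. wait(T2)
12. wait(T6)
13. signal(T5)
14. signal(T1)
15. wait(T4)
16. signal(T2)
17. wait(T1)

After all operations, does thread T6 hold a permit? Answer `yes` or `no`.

Answer: yes

Derivation:
Step 1: wait(T4) -> count=1 queue=[] holders={T4}
Step 2: wait(T2) -> count=0 queue=[] holders={T2,T4}
Step 3: wait(T5) -> count=0 queue=[T5] holders={T2,T4}
Step 4: signal(T2) -> count=0 queue=[] holders={T4,T5}
Step 5: signal(T5) -> count=1 queue=[] holders={T4}
Step 6: wait(T6) -> count=0 queue=[] holders={T4,T6}
Step 7: wait(T1) -> count=0 queue=[T1] holders={T4,T6}
Step 8: signal(T6) -> count=0 queue=[] holders={T1,T4}
Step 9: wait(T5) -> count=0 queue=[T5] holders={T1,T4}
Step 10: signal(T4) -> count=0 queue=[] holders={T1,T5}
Step 11: wait(T2) -> count=0 queue=[T2] holders={T1,T5}
Step 12: wait(T6) -> count=0 queue=[T2,T6] holders={T1,T5}
Step 13: signal(T5) -> count=0 queue=[T6] holders={T1,T2}
Step 14: signal(T1) -> count=0 queue=[] holders={T2,T6}
Step 15: wait(T4) -> count=0 queue=[T4] holders={T2,T6}
Step 16: signal(T2) -> count=0 queue=[] holders={T4,T6}
Step 17: wait(T1) -> count=0 queue=[T1] holders={T4,T6}
Final holders: {T4,T6} -> T6 in holders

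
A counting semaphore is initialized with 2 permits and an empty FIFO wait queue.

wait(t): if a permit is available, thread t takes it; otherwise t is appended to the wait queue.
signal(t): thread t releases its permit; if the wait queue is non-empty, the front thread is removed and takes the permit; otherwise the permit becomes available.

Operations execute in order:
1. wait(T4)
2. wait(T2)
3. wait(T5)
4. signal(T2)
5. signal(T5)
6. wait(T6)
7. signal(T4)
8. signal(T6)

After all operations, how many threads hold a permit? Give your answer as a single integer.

Answer: 0

Derivation:
Step 1: wait(T4) -> count=1 queue=[] holders={T4}
Step 2: wait(T2) -> count=0 queue=[] holders={T2,T4}
Step 3: wait(T5) -> count=0 queue=[T5] holders={T2,T4}
Step 4: signal(T2) -> count=0 queue=[] holders={T4,T5}
Step 5: signal(T5) -> count=1 queue=[] holders={T4}
Step 6: wait(T6) -> count=0 queue=[] holders={T4,T6}
Step 7: signal(T4) -> count=1 queue=[] holders={T6}
Step 8: signal(T6) -> count=2 queue=[] holders={none}
Final holders: {none} -> 0 thread(s)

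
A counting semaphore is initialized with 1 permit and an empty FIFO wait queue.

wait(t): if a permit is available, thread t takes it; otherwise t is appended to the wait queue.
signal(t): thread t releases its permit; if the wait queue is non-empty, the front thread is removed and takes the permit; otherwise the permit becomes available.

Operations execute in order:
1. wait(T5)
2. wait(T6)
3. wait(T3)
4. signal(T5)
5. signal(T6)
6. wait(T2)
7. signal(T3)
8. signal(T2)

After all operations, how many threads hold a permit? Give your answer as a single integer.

Step 1: wait(T5) -> count=0 queue=[] holders={T5}
Step 2: wait(T6) -> count=0 queue=[T6] holders={T5}
Step 3: wait(T3) -> count=0 queue=[T6,T3] holders={T5}
Step 4: signal(T5) -> count=0 queue=[T3] holders={T6}
Step 5: signal(T6) -> count=0 queue=[] holders={T3}
Step 6: wait(T2) -> count=0 queue=[T2] holders={T3}
Step 7: signal(T3) -> count=0 queue=[] holders={T2}
Step 8: signal(T2) -> count=1 queue=[] holders={none}
Final holders: {none} -> 0 thread(s)

Answer: 0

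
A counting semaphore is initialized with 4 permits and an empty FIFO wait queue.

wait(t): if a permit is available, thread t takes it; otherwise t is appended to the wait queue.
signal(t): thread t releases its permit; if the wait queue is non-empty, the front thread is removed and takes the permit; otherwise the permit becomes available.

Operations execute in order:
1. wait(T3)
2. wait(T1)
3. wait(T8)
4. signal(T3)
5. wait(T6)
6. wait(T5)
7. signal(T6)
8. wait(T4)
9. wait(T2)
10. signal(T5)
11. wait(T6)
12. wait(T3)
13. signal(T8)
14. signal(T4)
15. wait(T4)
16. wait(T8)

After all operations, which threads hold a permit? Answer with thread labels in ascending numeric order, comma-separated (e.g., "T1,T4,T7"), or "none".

Answer: T1,T2,T3,T6

Derivation:
Step 1: wait(T3) -> count=3 queue=[] holders={T3}
Step 2: wait(T1) -> count=2 queue=[] holders={T1,T3}
Step 3: wait(T8) -> count=1 queue=[] holders={T1,T3,T8}
Step 4: signal(T3) -> count=2 queue=[] holders={T1,T8}
Step 5: wait(T6) -> count=1 queue=[] holders={T1,T6,T8}
Step 6: wait(T5) -> count=0 queue=[] holders={T1,T5,T6,T8}
Step 7: signal(T6) -> count=1 queue=[] holders={T1,T5,T8}
Step 8: wait(T4) -> count=0 queue=[] holders={T1,T4,T5,T8}
Step 9: wait(T2) -> count=0 queue=[T2] holders={T1,T4,T5,T8}
Step 10: signal(T5) -> count=0 queue=[] holders={T1,T2,T4,T8}
Step 11: wait(T6) -> count=0 queue=[T6] holders={T1,T2,T4,T8}
Step 12: wait(T3) -> count=0 queue=[T6,T3] holders={T1,T2,T4,T8}
Step 13: signal(T8) -> count=0 queue=[T3] holders={T1,T2,T4,T6}
Step 14: signal(T4) -> count=0 queue=[] holders={T1,T2,T3,T6}
Step 15: wait(T4) -> count=0 queue=[T4] holders={T1,T2,T3,T6}
Step 16: wait(T8) -> count=0 queue=[T4,T8] holders={T1,T2,T3,T6}
Final holders: T1,T2,T3,T6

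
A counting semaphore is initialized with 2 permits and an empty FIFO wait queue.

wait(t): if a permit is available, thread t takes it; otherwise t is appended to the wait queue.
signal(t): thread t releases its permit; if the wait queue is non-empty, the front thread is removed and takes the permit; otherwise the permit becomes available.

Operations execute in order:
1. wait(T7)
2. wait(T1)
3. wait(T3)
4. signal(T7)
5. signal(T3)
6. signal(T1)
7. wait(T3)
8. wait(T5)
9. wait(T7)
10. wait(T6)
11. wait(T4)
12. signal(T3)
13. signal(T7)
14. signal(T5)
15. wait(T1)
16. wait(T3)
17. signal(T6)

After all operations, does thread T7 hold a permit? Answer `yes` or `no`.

Answer: no

Derivation:
Step 1: wait(T7) -> count=1 queue=[] holders={T7}
Step 2: wait(T1) -> count=0 queue=[] holders={T1,T7}
Step 3: wait(T3) -> count=0 queue=[T3] holders={T1,T7}
Step 4: signal(T7) -> count=0 queue=[] holders={T1,T3}
Step 5: signal(T3) -> count=1 queue=[] holders={T1}
Step 6: signal(T1) -> count=2 queue=[] holders={none}
Step 7: wait(T3) -> count=1 queue=[] holders={T3}
Step 8: wait(T5) -> count=0 queue=[] holders={T3,T5}
Step 9: wait(T7) -> count=0 queue=[T7] holders={T3,T5}
Step 10: wait(T6) -> count=0 queue=[T7,T6] holders={T3,T5}
Step 11: wait(T4) -> count=0 queue=[T7,T6,T4] holders={T3,T5}
Step 12: signal(T3) -> count=0 queue=[T6,T4] holders={T5,T7}
Step 13: signal(T7) -> count=0 queue=[T4] holders={T5,T6}
Step 14: signal(T5) -> count=0 queue=[] holders={T4,T6}
Step 15: wait(T1) -> count=0 queue=[T1] holders={T4,T6}
Step 16: wait(T3) -> count=0 queue=[T1,T3] holders={T4,T6}
Step 17: signal(T6) -> count=0 queue=[T3] holders={T1,T4}
Final holders: {T1,T4} -> T7 not in holders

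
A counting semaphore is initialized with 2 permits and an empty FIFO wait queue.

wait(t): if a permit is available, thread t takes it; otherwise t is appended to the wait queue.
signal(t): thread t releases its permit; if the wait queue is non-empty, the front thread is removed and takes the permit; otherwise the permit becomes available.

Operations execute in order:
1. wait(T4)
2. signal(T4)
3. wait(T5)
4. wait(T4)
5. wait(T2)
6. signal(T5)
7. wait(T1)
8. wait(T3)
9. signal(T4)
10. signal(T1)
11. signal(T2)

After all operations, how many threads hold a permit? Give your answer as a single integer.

Step 1: wait(T4) -> count=1 queue=[] holders={T4}
Step 2: signal(T4) -> count=2 queue=[] holders={none}
Step 3: wait(T5) -> count=1 queue=[] holders={T5}
Step 4: wait(T4) -> count=0 queue=[] holders={T4,T5}
Step 5: wait(T2) -> count=0 queue=[T2] holders={T4,T5}
Step 6: signal(T5) -> count=0 queue=[] holders={T2,T4}
Step 7: wait(T1) -> count=0 queue=[T1] holders={T2,T4}
Step 8: wait(T3) -> count=0 queue=[T1,T3] holders={T2,T4}
Step 9: signal(T4) -> count=0 queue=[T3] holders={T1,T2}
Step 10: signal(T1) -> count=0 queue=[] holders={T2,T3}
Step 11: signal(T2) -> count=1 queue=[] holders={T3}
Final holders: {T3} -> 1 thread(s)

Answer: 1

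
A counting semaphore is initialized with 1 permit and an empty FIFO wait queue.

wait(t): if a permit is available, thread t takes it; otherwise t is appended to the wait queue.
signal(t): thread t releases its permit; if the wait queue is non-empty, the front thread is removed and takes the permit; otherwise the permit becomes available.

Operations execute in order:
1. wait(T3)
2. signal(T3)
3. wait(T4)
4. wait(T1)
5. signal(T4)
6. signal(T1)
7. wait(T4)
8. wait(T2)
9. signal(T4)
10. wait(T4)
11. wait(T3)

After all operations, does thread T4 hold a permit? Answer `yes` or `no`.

Step 1: wait(T3) -> count=0 queue=[] holders={T3}
Step 2: signal(T3) -> count=1 queue=[] holders={none}
Step 3: wait(T4) -> count=0 queue=[] holders={T4}
Step 4: wait(T1) -> count=0 queue=[T1] holders={T4}
Step 5: signal(T4) -> count=0 queue=[] holders={T1}
Step 6: signal(T1) -> count=1 queue=[] holders={none}
Step 7: wait(T4) -> count=0 queue=[] holders={T4}
Step 8: wait(T2) -> count=0 queue=[T2] holders={T4}
Step 9: signal(T4) -> count=0 queue=[] holders={T2}
Step 10: wait(T4) -> count=0 queue=[T4] holders={T2}
Step 11: wait(T3) -> count=0 queue=[T4,T3] holders={T2}
Final holders: {T2} -> T4 not in holders

Answer: no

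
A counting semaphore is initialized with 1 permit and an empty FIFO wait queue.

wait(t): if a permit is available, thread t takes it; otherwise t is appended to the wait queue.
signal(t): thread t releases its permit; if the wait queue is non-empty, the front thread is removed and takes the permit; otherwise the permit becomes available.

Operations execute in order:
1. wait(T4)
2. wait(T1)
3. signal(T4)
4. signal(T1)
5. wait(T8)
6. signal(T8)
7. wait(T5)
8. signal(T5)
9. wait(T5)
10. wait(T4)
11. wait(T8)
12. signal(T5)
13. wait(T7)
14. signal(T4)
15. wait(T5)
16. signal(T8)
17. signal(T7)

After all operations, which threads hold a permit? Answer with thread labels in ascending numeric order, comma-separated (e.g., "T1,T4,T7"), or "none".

Answer: T5

Derivation:
Step 1: wait(T4) -> count=0 queue=[] holders={T4}
Step 2: wait(T1) -> count=0 queue=[T1] holders={T4}
Step 3: signal(T4) -> count=0 queue=[] holders={T1}
Step 4: signal(T1) -> count=1 queue=[] holders={none}
Step 5: wait(T8) -> count=0 queue=[] holders={T8}
Step 6: signal(T8) -> count=1 queue=[] holders={none}
Step 7: wait(T5) -> count=0 queue=[] holders={T5}
Step 8: signal(T5) -> count=1 queue=[] holders={none}
Step 9: wait(T5) -> count=0 queue=[] holders={T5}
Step 10: wait(T4) -> count=0 queue=[T4] holders={T5}
Step 11: wait(T8) -> count=0 queue=[T4,T8] holders={T5}
Step 12: signal(T5) -> count=0 queue=[T8] holders={T4}
Step 13: wait(T7) -> count=0 queue=[T8,T7] holders={T4}
Step 14: signal(T4) -> count=0 queue=[T7] holders={T8}
Step 15: wait(T5) -> count=0 queue=[T7,T5] holders={T8}
Step 16: signal(T8) -> count=0 queue=[T5] holders={T7}
Step 17: signal(T7) -> count=0 queue=[] holders={T5}
Final holders: T5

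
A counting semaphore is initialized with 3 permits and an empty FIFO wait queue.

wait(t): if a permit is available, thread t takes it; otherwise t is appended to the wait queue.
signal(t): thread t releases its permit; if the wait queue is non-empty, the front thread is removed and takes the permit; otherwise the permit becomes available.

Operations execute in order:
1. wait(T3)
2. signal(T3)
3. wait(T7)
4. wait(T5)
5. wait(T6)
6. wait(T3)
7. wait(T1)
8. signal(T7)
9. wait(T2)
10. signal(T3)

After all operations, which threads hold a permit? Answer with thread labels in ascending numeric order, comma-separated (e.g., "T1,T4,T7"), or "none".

Answer: T1,T5,T6

Derivation:
Step 1: wait(T3) -> count=2 queue=[] holders={T3}
Step 2: signal(T3) -> count=3 queue=[] holders={none}
Step 3: wait(T7) -> count=2 queue=[] holders={T7}
Step 4: wait(T5) -> count=1 queue=[] holders={T5,T7}
Step 5: wait(T6) -> count=0 queue=[] holders={T5,T6,T7}
Step 6: wait(T3) -> count=0 queue=[T3] holders={T5,T6,T7}
Step 7: wait(T1) -> count=0 queue=[T3,T1] holders={T5,T6,T7}
Step 8: signal(T7) -> count=0 queue=[T1] holders={T3,T5,T6}
Step 9: wait(T2) -> count=0 queue=[T1,T2] holders={T3,T5,T6}
Step 10: signal(T3) -> count=0 queue=[T2] holders={T1,T5,T6}
Final holders: T1,T5,T6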